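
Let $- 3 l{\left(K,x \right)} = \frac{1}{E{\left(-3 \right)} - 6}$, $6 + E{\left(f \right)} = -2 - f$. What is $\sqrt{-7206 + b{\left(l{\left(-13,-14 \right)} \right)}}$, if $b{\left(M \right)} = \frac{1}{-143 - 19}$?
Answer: $\frac{i \sqrt{2334746}}{18} \approx 84.888 i$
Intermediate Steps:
$E{\left(f \right)} = -8 - f$ ($E{\left(f \right)} = -6 - \left(2 + f\right) = -8 - f$)
$l{\left(K,x \right)} = \frac{1}{33}$ ($l{\left(K,x \right)} = - \frac{1}{3 \left(\left(-8 - -3\right) - 6\right)} = - \frac{1}{3 \left(\left(-8 + 3\right) - 6\right)} = - \frac{1}{3 \left(-5 - 6\right)} = - \frac{1}{3 \left(-11\right)} = \left(- \frac{1}{3}\right) \left(- \frac{1}{11}\right) = \frac{1}{33}$)
$b{\left(M \right)} = - \frac{1}{162}$ ($b{\left(M \right)} = \frac{1}{-162} = - \frac{1}{162}$)
$\sqrt{-7206 + b{\left(l{\left(-13,-14 \right)} \right)}} = \sqrt{-7206 - \frac{1}{162}} = \sqrt{- \frac{1167373}{162}} = \frac{i \sqrt{2334746}}{18}$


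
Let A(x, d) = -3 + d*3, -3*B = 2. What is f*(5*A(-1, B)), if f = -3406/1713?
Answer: 85150/1713 ≈ 49.708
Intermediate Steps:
B = -⅔ (B = -⅓*2 = -⅔ ≈ -0.66667)
A(x, d) = -3 + 3*d
f = -3406/1713 (f = -3406*1/1713 = -3406/1713 ≈ -1.9883)
f*(5*A(-1, B)) = -17030*(-3 + 3*(-⅔))/1713 = -17030*(-3 - 2)/1713 = -17030*(-5)/1713 = -3406/1713*(-25) = 85150/1713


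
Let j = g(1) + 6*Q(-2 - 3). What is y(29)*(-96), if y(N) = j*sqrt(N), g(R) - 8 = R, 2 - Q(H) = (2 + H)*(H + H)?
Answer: 15264*sqrt(29) ≈ 82199.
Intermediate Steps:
Q(H) = 2 - 2*H*(2 + H) (Q(H) = 2 - (2 + H)*(H + H) = 2 - (2 + H)*2*H = 2 - 2*H*(2 + H))
g(R) = 8 + R
j = -159 (j = (8 + 1) + 6*(2 - 4*(-2 - 3) - 2*(-2 - 3)**2) = 9 + 6*(2 - 4*(-5) - 2*(-5)**2) = 9 + 6*(2 + 20 - 2*25) = 9 + 6*(2 + 20 - 50) = 9 + 6*(-28) = 9 - 168 = -159)
y(N) = -159*sqrt(N)
y(29)*(-96) = -159*sqrt(29)*(-96) = 15264*sqrt(29)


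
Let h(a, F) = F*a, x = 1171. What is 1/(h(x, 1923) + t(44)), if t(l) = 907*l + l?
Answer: 1/2291785 ≈ 4.3634e-7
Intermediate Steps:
t(l) = 908*l
1/(h(x, 1923) + t(44)) = 1/(1923*1171 + 908*44) = 1/(2251833 + 39952) = 1/2291785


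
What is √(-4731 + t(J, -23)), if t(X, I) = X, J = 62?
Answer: I*√4669 ≈ 68.33*I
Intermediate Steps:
√(-4731 + t(J, -23)) = √(-4731 + 62) = √(-4669) = I*√4669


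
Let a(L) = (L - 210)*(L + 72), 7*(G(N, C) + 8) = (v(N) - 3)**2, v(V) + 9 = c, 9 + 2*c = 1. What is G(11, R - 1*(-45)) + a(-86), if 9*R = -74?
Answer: 29208/7 ≈ 4172.6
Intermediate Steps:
R = -74/9 (R = (1/9)*(-74) = -74/9 ≈ -8.2222)
c = -4 (c = -9/2 + (1/2)*1 = -9/2 + 1/2 = -4)
v(V) = -13 (v(V) = -9 - 4 = -13)
G(N, C) = 200/7 (G(N, C) = -8 + (-13 - 3)**2/7 = -8 + (1/7)*(-16)**2 = -8 + (1/7)*256 = -8 + 256/7 = 200/7)
a(L) = (-210 + L)*(72 + L)
G(11, R - 1*(-45)) + a(-86) = 200/7 + (-15120 + (-86)**2 - 138*(-86)) = 200/7 + (-15120 + 7396 + 11868) = 200/7 + 4144 = 29208/7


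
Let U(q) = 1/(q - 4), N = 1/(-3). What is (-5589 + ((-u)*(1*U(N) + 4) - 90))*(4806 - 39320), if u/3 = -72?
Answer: 2182768902/13 ≈ 1.6791e+8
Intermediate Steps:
u = -216 (u = 3*(-72) = -216)
N = -⅓ (N = 1*(-⅓) = -⅓ ≈ -0.33333)
U(q) = 1/(-4 + q)
(-5589 + ((-u)*(1*U(N) + 4) - 90))*(4806 - 39320) = (-5589 + ((-1*(-216))*(1/(-4 - ⅓) + 4) - 90))*(4806 - 39320) = (-5589 + (216*(1/(-13/3) + 4) - 90))*(-34514) = (-5589 + (216*(1*(-3/13) + 4) - 90))*(-34514) = (-5589 + (216*(-3/13 + 4) - 90))*(-34514) = (-5589 + (216*(49/13) - 90))*(-34514) = (-5589 + (10584/13 - 90))*(-34514) = (-5589 + 9414/13)*(-34514) = -63243/13*(-34514) = 2182768902/13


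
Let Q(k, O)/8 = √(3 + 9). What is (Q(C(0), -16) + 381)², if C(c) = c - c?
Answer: 145929 + 12192*√3 ≈ 1.6705e+5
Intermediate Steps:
C(c) = 0
Q(k, O) = 16*√3 (Q(k, O) = 8*√(3 + 9) = 8*√12 = 8*(2*√3) = 16*√3)
(Q(C(0), -16) + 381)² = (16*√3 + 381)² = (381 + 16*√3)²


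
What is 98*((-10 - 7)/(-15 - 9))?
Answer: 833/12 ≈ 69.417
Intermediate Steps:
98*((-10 - 7)/(-15 - 9)) = 98*(-17/(-24)) = 98*(-17*(-1/24)) = 98*(17/24) = 833/12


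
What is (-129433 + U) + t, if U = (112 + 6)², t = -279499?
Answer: -395008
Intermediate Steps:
U = 13924 (U = 118² = 13924)
(-129433 + U) + t = (-129433 + 13924) - 279499 = -115509 - 279499 = -395008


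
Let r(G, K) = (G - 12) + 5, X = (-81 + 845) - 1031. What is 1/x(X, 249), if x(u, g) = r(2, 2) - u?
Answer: 1/262 ≈ 0.0038168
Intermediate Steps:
X = -267 (X = 764 - 1031 = -267)
r(G, K) = -7 + G (r(G, K) = (-12 + G) + 5 = -7 + G)
x(u, g) = -5 - u (x(u, g) = (-7 + 2) - u = -5 - u)
1/x(X, 249) = 1/(-5 - 1*(-267)) = 1/(-5 + 267) = 1/262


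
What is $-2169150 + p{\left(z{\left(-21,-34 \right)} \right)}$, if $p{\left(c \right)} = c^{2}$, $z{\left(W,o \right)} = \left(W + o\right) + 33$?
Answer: $-2168666$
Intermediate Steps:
$z{\left(W,o \right)} = 33 + W + o$
$-2169150 + p{\left(z{\left(-21,-34 \right)} \right)} = -2169150 + \left(33 - 21 - 34\right)^{2} = -2169150 + \left(-22\right)^{2} = -2169150 + 484 = -2168666$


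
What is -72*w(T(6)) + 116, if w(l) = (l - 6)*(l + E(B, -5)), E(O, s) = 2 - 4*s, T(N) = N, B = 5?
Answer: 116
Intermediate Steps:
w(l) = (-6 + l)*(22 + l) (w(l) = (l - 6)*(l + (2 - 4*(-5))) = (-6 + l)*(l + (2 + 20)) = (-6 + l)*(l + 22) = (-6 + l)*(22 + l))
-72*w(T(6)) + 116 = -72*(-132 + 6² + 16*6) + 116 = -72*(-132 + 36 + 96) + 116 = -72*0 + 116 = 0 + 116 = 116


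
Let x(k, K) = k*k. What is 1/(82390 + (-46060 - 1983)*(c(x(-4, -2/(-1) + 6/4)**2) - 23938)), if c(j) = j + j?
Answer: 1/1125537708 ≈ 8.8846e-10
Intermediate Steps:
x(k, K) = k**2
c(j) = 2*j
1/(82390 + (-46060 - 1983)*(c(x(-4, -2/(-1) + 6/4)**2) - 23938)) = 1/(82390 + (-46060 - 1983)*(2*((-4)**2)**2 - 23938)) = 1/(82390 - 48043*(2*16**2 - 23938)) = 1/(82390 - 48043*(2*256 - 23938)) = 1/(82390 - 48043*(512 - 23938)) = 1/(82390 - 48043*(-23426)) = 1/(82390 + 1125455318) = 1/1125537708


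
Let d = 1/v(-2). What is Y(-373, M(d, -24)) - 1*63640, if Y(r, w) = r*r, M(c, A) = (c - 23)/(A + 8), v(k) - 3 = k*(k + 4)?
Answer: 75489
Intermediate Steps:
v(k) = 3 + k*(4 + k) (v(k) = 3 + k*(k + 4) = 3 + k*(4 + k))
d = -1 (d = 1/(3 + (-2)**2 + 4*(-2)) = 1/(3 + 4 - 8) = 1/(-1) = -1)
M(c, A) = (-23 + c)/(8 + A)
Y(r, w) = r**2
Y(-373, M(d, -24)) - 1*63640 = (-373)**2 - 1*63640 = 139129 - 63640 = 75489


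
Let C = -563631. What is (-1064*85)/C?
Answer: 90440/563631 ≈ 0.16046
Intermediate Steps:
(-1064*85)/C = -1064*85/(-563631) = -90440*(-1/563631) = 90440/563631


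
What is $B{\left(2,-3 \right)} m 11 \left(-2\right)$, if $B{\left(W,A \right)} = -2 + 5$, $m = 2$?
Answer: $-132$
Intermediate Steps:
$B{\left(W,A \right)} = 3$
$B{\left(2,-3 \right)} m 11 \left(-2\right) = 3 \cdot 2 \cdot 11 \left(-2\right) = 6 \left(-22\right) = -132$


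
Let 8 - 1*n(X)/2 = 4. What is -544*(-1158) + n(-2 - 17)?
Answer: 629960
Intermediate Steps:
n(X) = 8 (n(X) = 16 - 2*4 = 16 - 8 = 8)
-544*(-1158) + n(-2 - 17) = -544*(-1158) + 8 = 629952 + 8 = 629960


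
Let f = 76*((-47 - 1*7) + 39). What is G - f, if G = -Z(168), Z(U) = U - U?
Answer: 1140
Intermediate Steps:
Z(U) = 0
f = -1140 (f = 76*((-47 - 7) + 39) = 76*(-54 + 39) = 76*(-15) = -1140)
G = 0 (G = -1*0 = 0)
G - f = 0 - 1*(-1140) = 0 + 1140 = 1140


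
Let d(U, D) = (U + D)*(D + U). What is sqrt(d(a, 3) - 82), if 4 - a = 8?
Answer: 9*I ≈ 9.0*I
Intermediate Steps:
a = -4 (a = 4 - 1*8 = 4 - 8 = -4)
d(U, D) = (D + U)**2 (d(U, D) = (D + U)*(D + U) = (D + U)**2)
sqrt(d(a, 3) - 82) = sqrt((3 - 4)**2 - 82) = sqrt((-1)**2 - 82) = sqrt(1 - 82) = sqrt(-81) = 9*I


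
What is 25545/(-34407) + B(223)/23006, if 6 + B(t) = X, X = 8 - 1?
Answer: -195884621/263855814 ≈ -0.74239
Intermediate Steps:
X = 7
B(t) = 1 (B(t) = -6 + 7 = 1)
25545/(-34407) + B(223)/23006 = 25545/(-34407) + 1/23006 = 25545*(-1/34407) + 1*(1/23006) = -8515/11469 + 1/23006 = -195884621/263855814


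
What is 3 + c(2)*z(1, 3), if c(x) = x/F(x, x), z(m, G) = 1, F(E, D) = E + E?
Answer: 7/2 ≈ 3.5000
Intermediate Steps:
F(E, D) = 2*E
c(x) = ½ (c(x) = x/((2*x)) = x*(1/(2*x)) = ½)
3 + c(2)*z(1, 3) = 3 + (½)*1 = 3 + ½ = 7/2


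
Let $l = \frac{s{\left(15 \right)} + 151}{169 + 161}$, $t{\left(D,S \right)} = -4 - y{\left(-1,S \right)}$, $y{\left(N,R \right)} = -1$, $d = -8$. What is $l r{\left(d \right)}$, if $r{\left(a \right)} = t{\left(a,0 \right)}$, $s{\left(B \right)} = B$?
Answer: $- \frac{83}{55} \approx -1.5091$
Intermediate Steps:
$t{\left(D,S \right)} = -3$ ($t{\left(D,S \right)} = -4 - -1 = -4 + 1 = -3$)
$l = \frac{83}{165}$ ($l = \frac{15 + 151}{169 + 161} = \frac{166}{330} = 166 \cdot \frac{1}{330} = \frac{83}{165} \approx 0.50303$)
$r{\left(a \right)} = -3$
$l r{\left(d \right)} = \frac{83}{165} \left(-3\right) = - \frac{83}{55}$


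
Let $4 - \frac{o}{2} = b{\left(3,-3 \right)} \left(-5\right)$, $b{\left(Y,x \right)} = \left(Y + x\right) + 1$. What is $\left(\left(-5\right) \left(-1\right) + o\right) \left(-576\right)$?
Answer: $-13248$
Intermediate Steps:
$b{\left(Y,x \right)} = 1 + Y + x$
$o = 18$ ($o = 8 - 2 \left(1 + 3 - 3\right) \left(-5\right) = 8 - 2 \cdot 1 \left(-5\right) = 8 - -10 = 8 + 10 = 18$)
$\left(\left(-5\right) \left(-1\right) + o\right) \left(-576\right) = \left(\left(-5\right) \left(-1\right) + 18\right) \left(-576\right) = \left(5 + 18\right) \left(-576\right) = 23 \left(-576\right) = -13248$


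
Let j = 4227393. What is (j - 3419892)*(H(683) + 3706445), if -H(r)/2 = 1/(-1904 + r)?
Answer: 1218133924423949/407 ≈ 2.9930e+12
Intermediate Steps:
H(r) = -2/(-1904 + r)
(j - 3419892)*(H(683) + 3706445) = (4227393 - 3419892)*(-2/(-1904 + 683) + 3706445) = 807501*(-2/(-1221) + 3706445) = 807501*(-2*(-1/1221) + 3706445) = 807501*(2/1221 + 3706445) = 807501*(4525569347/1221) = 1218133924423949/407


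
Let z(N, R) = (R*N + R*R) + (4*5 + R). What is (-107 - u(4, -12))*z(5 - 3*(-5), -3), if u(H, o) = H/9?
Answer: 32878/9 ≈ 3653.1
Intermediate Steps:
u(H, o) = H/9 (u(H, o) = H*(⅑) = H/9)
z(N, R) = 20 + R + R² + N*R (z(N, R) = (N*R + R²) + (20 + R) = (R² + N*R) + (20 + R) = 20 + R + R² + N*R)
(-107 - u(4, -12))*z(5 - 3*(-5), -3) = (-107 - 4/9)*(20 - 3 + (-3)² + (5 - 3*(-5))*(-3)) = (-107 - 1*4/9)*(20 - 3 + 9 + (5 + 15)*(-3)) = (-107 - 4/9)*(20 - 3 + 9 + 20*(-3)) = -967*(20 - 3 + 9 - 60)/9 = -967/9*(-34) = 32878/9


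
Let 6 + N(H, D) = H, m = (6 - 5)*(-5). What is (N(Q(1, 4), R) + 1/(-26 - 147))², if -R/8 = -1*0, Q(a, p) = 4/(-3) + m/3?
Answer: 2427364/29929 ≈ 81.104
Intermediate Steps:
m = -5 (m = 1*(-5) = -5)
Q(a, p) = -3 (Q(a, p) = 4/(-3) - 5/3 = 4*(-⅓) - 5*⅓ = -4/3 - 5/3 = -3)
R = 0 (R = -(-8)*0 = -8*0 = 0)
N(H, D) = -6 + H
(N(Q(1, 4), R) + 1/(-26 - 147))² = ((-6 - 3) + 1/(-26 - 147))² = (-9 + 1/(-173))² = (-9 - 1/173)² = (-1558/173)² = 2427364/29929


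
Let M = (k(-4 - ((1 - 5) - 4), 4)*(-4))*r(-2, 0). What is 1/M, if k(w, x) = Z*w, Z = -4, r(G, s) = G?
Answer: -1/128 ≈ -0.0078125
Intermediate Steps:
k(w, x) = -4*w
M = -128 (M = (-4*(-4 - ((1 - 5) - 4))*(-4))*(-2) = (-4*(-4 - (-4 - 4))*(-4))*(-2) = (-4*(-4 - 1*(-8))*(-4))*(-2) = (-4*(-4 + 8)*(-4))*(-2) = (-4*4*(-4))*(-2) = -16*(-4)*(-2) = 64*(-2) = -128)
1/M = 1/(-128) = -1/128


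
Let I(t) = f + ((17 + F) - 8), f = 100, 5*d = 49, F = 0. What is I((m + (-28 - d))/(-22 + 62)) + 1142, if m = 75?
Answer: 1251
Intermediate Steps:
d = 49/5 (d = (⅕)*49 = 49/5 ≈ 9.8000)
I(t) = 109 (I(t) = 100 + ((17 + 0) - 8) = 100 + (17 - 8) = 100 + 9 = 109)
I((m + (-28 - d))/(-22 + 62)) + 1142 = 109 + 1142 = 1251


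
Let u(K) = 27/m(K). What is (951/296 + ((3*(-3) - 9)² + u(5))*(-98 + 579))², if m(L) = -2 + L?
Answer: 2247912821041281/87616 ≈ 2.5656e+10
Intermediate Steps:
u(K) = 27/(-2 + K)
(951/296 + ((3*(-3) - 9)² + u(5))*(-98 + 579))² = (951/296 + ((3*(-3) - 9)² + 27/(-2 + 5))*(-98 + 579))² = (951*(1/296) + ((-9 - 9)² + 27/3)*481)² = (951/296 + ((-18)² + 27*(⅓))*481)² = (951/296 + (324 + 9)*481)² = (951/296 + 333*481)² = (951/296 + 160173)² = (47412159/296)² = 2247912821041281/87616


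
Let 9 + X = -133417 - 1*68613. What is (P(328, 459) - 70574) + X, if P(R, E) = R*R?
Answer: -165029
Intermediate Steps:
P(R, E) = R²
X = -202039 (X = -9 + (-133417 - 1*68613) = -9 + (-133417 - 68613) = -9 - 202030 = -202039)
(P(328, 459) - 70574) + X = (328² - 70574) - 202039 = (107584 - 70574) - 202039 = 37010 - 202039 = -165029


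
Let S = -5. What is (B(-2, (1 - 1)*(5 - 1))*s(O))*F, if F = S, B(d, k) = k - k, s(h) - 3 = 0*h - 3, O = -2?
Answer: 0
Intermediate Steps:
s(h) = 0 (s(h) = 3 + (0*h - 3) = 3 + (0 - 3) = 3 - 3 = 0)
B(d, k) = 0
F = -5
(B(-2, (1 - 1)*(5 - 1))*s(O))*F = (0*0)*(-5) = 0*(-5) = 0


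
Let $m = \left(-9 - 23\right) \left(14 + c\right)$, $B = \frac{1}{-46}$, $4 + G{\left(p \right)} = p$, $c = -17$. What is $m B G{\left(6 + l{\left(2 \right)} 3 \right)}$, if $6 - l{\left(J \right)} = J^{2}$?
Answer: $- \frac{384}{23} \approx -16.696$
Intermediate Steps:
$l{\left(J \right)} = 6 - J^{2}$
$G{\left(p \right)} = -4 + p$
$B = - \frac{1}{46} \approx -0.021739$
$m = 96$ ($m = \left(-9 - 23\right) \left(14 - 17\right) = \left(-32\right) \left(-3\right) = 96$)
$m B G{\left(6 + l{\left(2 \right)} 3 \right)} = 96 \left(- \frac{1}{46}\right) \left(-4 + \left(6 + \left(6 - 2^{2}\right) 3\right)\right) = - \frac{48 \left(-4 + \left(6 + \left(6 - 4\right) 3\right)\right)}{23} = - \frac{48 \left(-4 + \left(6 + 2 \cdot 3\right)\right)}{23} = - \frac{48 \left(-4 + \left(6 + 6\right)\right)}{23} = - \frac{48 \left(-4 + 12\right)}{23} = \left(- \frac{48}{23}\right) 8 = - \frac{384}{23}$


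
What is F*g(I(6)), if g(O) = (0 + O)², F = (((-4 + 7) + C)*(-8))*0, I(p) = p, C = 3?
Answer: 0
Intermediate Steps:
F = 0 (F = (((-4 + 7) + 3)*(-8))*0 = ((3 + 3)*(-8))*0 = (6*(-8))*0 = -48*0 = 0)
g(O) = O²
F*g(I(6)) = 0*6² = 0*36 = 0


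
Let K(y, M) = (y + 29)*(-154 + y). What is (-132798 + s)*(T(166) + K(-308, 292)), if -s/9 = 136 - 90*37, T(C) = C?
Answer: -13429367328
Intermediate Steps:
K(y, M) = (-154 + y)*(29 + y) (K(y, M) = (29 + y)*(-154 + y) = (-154 + y)*(29 + y))
s = 28746 (s = -9*(136 - 90*37) = -9*(136 - 3330) = -9*(-3194) = 28746)
(-132798 + s)*(T(166) + K(-308, 292)) = (-132798 + 28746)*(166 + (-4466 + (-308)² - 125*(-308))) = -104052*(166 + (-4466 + 94864 + 38500)) = -104052*(166 + 128898) = -104052*129064 = -13429367328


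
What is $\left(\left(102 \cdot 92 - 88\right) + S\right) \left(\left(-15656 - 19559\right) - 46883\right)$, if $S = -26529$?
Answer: $1414794834$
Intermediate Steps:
$\left(\left(102 \cdot 92 - 88\right) + S\right) \left(\left(-15656 - 19559\right) - 46883\right) = \left(\left(102 \cdot 92 - 88\right) - 26529\right) \left(\left(-15656 - 19559\right) - 46883\right) = \left(\left(9384 - 88\right) - 26529\right) \left(\left(-15656 - 19559\right) - 46883\right) = \left(9296 - 26529\right) \left(-35215 - 46883\right) = \left(-17233\right) \left(-82098\right) = 1414794834$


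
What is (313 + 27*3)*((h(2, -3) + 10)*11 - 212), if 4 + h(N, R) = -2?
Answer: -66192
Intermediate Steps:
h(N, R) = -6 (h(N, R) = -4 - 2 = -6)
(313 + 27*3)*((h(2, -3) + 10)*11 - 212) = (313 + 27*3)*((-6 + 10)*11 - 212) = (313 + 81)*(4*11 - 212) = 394*(44 - 212) = 394*(-168) = -66192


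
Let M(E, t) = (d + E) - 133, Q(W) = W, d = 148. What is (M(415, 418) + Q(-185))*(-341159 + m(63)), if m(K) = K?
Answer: -83568520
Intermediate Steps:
M(E, t) = 15 + E (M(E, t) = (148 + E) - 133 = 15 + E)
(M(415, 418) + Q(-185))*(-341159 + m(63)) = ((15 + 415) - 185)*(-341159 + 63) = (430 - 185)*(-341096) = 245*(-341096) = -83568520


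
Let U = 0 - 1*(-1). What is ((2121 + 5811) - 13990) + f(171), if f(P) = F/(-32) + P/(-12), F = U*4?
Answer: -48579/8 ≈ -6072.4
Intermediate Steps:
U = 1 (U = 0 + 1 = 1)
F = 4 (F = 1*4 = 4)
f(P) = -⅛ - P/12 (f(P) = 4/(-32) + P/(-12) = 4*(-1/32) + P*(-1/12) = -⅛ - P/12)
((2121 + 5811) - 13990) + f(171) = ((2121 + 5811) - 13990) + (-⅛ - 1/12*171) = (7932 - 13990) + (-⅛ - 57/4) = -6058 - 115/8 = -48579/8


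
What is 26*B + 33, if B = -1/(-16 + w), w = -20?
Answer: 607/18 ≈ 33.722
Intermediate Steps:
B = 1/36 (B = -1/(-16 - 20) = -1/(-36) = -1*(-1/36) = 1/36 ≈ 0.027778)
26*B + 33 = 26*(1/36) + 33 = 13/18 + 33 = 607/18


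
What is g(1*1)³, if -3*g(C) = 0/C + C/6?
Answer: -1/5832 ≈ -0.00017147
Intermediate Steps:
g(C) = -C/18 (g(C) = -(0/C + C/6)/3 = -(0 + C*(⅙))/3 = -(0 + C/6)/3 = -C/18)
g(1*1)³ = (-1/18)³ = -1/5832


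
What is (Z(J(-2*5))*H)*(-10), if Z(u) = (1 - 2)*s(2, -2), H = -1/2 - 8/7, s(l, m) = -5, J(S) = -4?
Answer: 575/7 ≈ 82.143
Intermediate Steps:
H = -23/14 (H = -1*1/2 - 8*1/7 = -1/2 - 8/7 = -23/14 ≈ -1.6429)
Z(u) = 5 (Z(u) = (1 - 2)*(-5) = -1*(-5) = 5)
(Z(J(-2*5))*H)*(-10) = (5*(-23/14))*(-10) = -115/14*(-10) = 575/7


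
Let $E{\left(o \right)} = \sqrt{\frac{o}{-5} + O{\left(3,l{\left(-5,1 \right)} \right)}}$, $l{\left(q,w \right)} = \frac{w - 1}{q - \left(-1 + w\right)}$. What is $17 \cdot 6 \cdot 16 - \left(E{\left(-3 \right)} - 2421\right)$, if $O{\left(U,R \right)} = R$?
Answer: $4053 - \frac{\sqrt{15}}{5} \approx 4052.2$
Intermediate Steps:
$l{\left(q,w \right)} = \frac{-1 + w}{1 + q - w}$
$E{\left(o \right)} = \frac{\sqrt{5} \sqrt{- o}}{5}$ ($E{\left(o \right)} = \sqrt{\frac{o}{-5} + \frac{-1 + 1}{1 - 5 - 1}} = \sqrt{o \left(- \frac{1}{5}\right) + \frac{1}{1 - 5 - 1} \cdot 0} = \sqrt{- \frac{o}{5} + \frac{1}{-5} \cdot 0} = \sqrt{- \frac{o}{5} - 0} = \sqrt{- \frac{o}{5} + 0} = \sqrt{- \frac{o}{5}} = \frac{\sqrt{5} \sqrt{- o}}{5}$)
$17 \cdot 6 \cdot 16 - \left(E{\left(-3 \right)} - 2421\right) = 17 \cdot 6 \cdot 16 - \left(\frac{\sqrt{5} \sqrt{\left(-1\right) \left(-3\right)}}{5} - 2421\right) = 102 \cdot 16 - \left(\frac{\sqrt{5} \sqrt{3}}{5} - 2421\right) = 1632 - \left(\frac{\sqrt{15}}{5} - 2421\right) = 1632 - \left(-2421 + \frac{\sqrt{15}}{5}\right) = 1632 + \left(2421 - \frac{\sqrt{15}}{5}\right) = 4053 - \frac{\sqrt{15}}{5}$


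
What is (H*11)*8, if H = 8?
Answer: 704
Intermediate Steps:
(H*11)*8 = (8*11)*8 = 88*8 = 704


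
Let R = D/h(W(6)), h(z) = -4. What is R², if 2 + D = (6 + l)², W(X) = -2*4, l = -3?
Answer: 49/16 ≈ 3.0625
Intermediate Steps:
W(X) = -8
D = 7 (D = -2 + (6 - 3)² = -2 + 3² = -2 + 9 = 7)
R = -7/4 (R = 7/(-4) = 7*(-¼) = -7/4 ≈ -1.7500)
R² = (-7/4)² = 49/16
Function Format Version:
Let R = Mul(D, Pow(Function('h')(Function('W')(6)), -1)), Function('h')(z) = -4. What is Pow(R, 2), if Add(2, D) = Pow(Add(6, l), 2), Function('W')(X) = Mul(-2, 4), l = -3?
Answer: Rational(49, 16) ≈ 3.0625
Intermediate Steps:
Function('W')(X) = -8
D = 7 (D = Add(-2, Pow(Add(6, -3), 2)) = Add(-2, Pow(3, 2)) = Add(-2, 9) = 7)
R = Rational(-7, 4) (R = Mul(7, Pow(-4, -1)) = Mul(7, Rational(-1, 4)) = Rational(-7, 4) ≈ -1.7500)
Pow(R, 2) = Pow(Rational(-7, 4), 2) = Rational(49, 16)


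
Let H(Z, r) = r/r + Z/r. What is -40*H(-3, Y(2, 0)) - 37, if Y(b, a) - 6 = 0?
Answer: -57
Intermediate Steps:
Y(b, a) = 6 (Y(b, a) = 6 + 0 = 6)
H(Z, r) = 1 + Z/r
-40*H(-3, Y(2, 0)) - 37 = -40*(-3 + 6)/6 - 37 = -20*3/3 - 37 = -40*½ - 37 = -20 - 37 = -57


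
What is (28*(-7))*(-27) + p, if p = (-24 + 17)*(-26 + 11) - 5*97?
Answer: 4912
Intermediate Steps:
p = -380 (p = -7*(-15) - 485 = 105 - 485 = -380)
(28*(-7))*(-27) + p = (28*(-7))*(-27) - 380 = -196*(-27) - 380 = 5292 - 380 = 4912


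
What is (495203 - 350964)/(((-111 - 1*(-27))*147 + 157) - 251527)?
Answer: -144239/263718 ≈ -0.54694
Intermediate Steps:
(495203 - 350964)/(((-111 - 1*(-27))*147 + 157) - 251527) = 144239/(((-111 + 27)*147 + 157) - 251527) = 144239/((-84*147 + 157) - 251527) = 144239/((-12348 + 157) - 251527) = 144239/(-12191 - 251527) = 144239/(-263718) = 144239*(-1/263718) = -144239/263718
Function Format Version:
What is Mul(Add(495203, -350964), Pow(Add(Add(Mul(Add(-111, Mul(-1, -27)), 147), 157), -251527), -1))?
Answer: Rational(-144239, 263718) ≈ -0.54694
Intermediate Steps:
Mul(Add(495203, -350964), Pow(Add(Add(Mul(Add(-111, Mul(-1, -27)), 147), 157), -251527), -1)) = Mul(144239, Pow(Add(Add(Mul(Add(-111, 27), 147), 157), -251527), -1)) = Mul(144239, Pow(Add(Add(Mul(-84, 147), 157), -251527), -1)) = Mul(144239, Pow(Add(Add(-12348, 157), -251527), -1)) = Mul(144239, Pow(Add(-12191, -251527), -1)) = Mul(144239, Pow(-263718, -1)) = Mul(144239, Rational(-1, 263718)) = Rational(-144239, 263718)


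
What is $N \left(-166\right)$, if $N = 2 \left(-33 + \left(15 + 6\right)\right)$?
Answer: $3984$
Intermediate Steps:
$N = -24$ ($N = 2 \left(-33 + 21\right) = 2 \left(-12\right) = -24$)
$N \left(-166\right) = \left(-24\right) \left(-166\right) = 3984$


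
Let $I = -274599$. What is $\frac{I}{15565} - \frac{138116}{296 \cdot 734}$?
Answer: $- \frac{15452563169}{845428540} \approx -18.278$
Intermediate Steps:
$\frac{I}{15565} - \frac{138116}{296 \cdot 734} = - \frac{274599}{15565} - \frac{138116}{296 \cdot 734} = \left(-274599\right) \frac{1}{15565} - \frac{138116}{217264} = - \frac{274599}{15565} - \frac{34529}{54316} = - \frac{15452563169}{845428540}$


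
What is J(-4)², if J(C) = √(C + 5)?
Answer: 1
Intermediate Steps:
J(C) = √(5 + C)
J(-4)² = (√(5 - 4))² = (√1)² = 1² = 1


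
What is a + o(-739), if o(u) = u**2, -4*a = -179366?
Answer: 1181925/2 ≈ 5.9096e+5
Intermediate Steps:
a = 89683/2 (a = -1/4*(-179366) = 89683/2 ≈ 44842.)
a + o(-739) = 89683/2 + (-739)**2 = 89683/2 + 546121 = 1181925/2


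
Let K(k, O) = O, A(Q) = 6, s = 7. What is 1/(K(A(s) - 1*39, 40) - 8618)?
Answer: -1/8578 ≈ -0.00011658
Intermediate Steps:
1/(K(A(s) - 1*39, 40) - 8618) = 1/(40 - 8618) = 1/(-8578) = -1/8578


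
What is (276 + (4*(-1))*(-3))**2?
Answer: 82944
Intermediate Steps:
(276 + (4*(-1))*(-3))**2 = (276 - 4*(-3))**2 = (276 + 12)**2 = 288**2 = 82944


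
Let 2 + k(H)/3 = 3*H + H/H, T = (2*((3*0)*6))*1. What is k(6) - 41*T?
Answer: 51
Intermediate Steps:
T = 0 (T = (2*(0*6))*1 = (2*0)*1 = 0*1 = 0)
k(H) = -3 + 9*H (k(H) = -6 + 3*(3*H + H/H) = -6 + 3*(3*H + 1) = -6 + 3*(1 + 3*H) = -6 + (3 + 9*H) = -3 + 9*H)
k(6) - 41*T = (-3 + 9*6) - 41*0 = (-3 + 54) + 0 = 51 + 0 = 51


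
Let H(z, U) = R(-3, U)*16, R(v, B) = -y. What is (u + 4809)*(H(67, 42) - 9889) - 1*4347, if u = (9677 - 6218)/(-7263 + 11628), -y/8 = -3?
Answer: -71899326589/1455 ≈ -4.9415e+7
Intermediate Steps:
y = 24 (y = -8*(-3) = 24)
R(v, B) = -24 (R(v, B) = -1*24 = -24)
H(z, U) = -384 (H(z, U) = -24*16 = -384)
u = 1153/1455 (u = 3459/4365 = 3459*(1/4365) = 1153/1455 ≈ 0.79244)
(u + 4809)*(H(67, 42) - 9889) - 1*4347 = (1153/1455 + 4809)*(-384 - 9889) - 1*4347 = (6998248/1455)*(-10273) - 4347 = -71893001704/1455 - 4347 = -71899326589/1455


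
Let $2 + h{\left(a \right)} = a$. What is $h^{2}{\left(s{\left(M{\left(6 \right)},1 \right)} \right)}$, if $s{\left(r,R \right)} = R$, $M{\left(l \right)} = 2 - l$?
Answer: $1$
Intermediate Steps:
$h{\left(a \right)} = -2 + a$
$h^{2}{\left(s{\left(M{\left(6 \right)},1 \right)} \right)} = \left(-2 + 1\right)^{2} = \left(-1\right)^{2} = 1$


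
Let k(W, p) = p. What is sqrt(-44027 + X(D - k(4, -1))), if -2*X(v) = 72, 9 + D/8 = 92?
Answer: I*sqrt(44063) ≈ 209.91*I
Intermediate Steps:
D = 664 (D = -72 + 8*92 = -72 + 736 = 664)
X(v) = -36 (X(v) = -1/2*72 = -36)
sqrt(-44027 + X(D - k(4, -1))) = sqrt(-44027 - 36) = sqrt(-44063) = I*sqrt(44063)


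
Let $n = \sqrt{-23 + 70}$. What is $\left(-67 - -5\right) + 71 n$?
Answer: $-62 + 71 \sqrt{47} \approx 424.75$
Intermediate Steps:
$n = \sqrt{47} \approx 6.8557$
$\left(-67 - -5\right) + 71 n = \left(-67 - -5\right) + 71 \sqrt{47} = \left(-67 + 5\right) + 71 \sqrt{47} = -62 + 71 \sqrt{47}$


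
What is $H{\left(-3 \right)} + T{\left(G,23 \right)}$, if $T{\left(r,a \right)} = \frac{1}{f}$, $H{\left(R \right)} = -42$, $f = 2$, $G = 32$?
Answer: $- \frac{83}{2} \approx -41.5$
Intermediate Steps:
$T{\left(r,a \right)} = \frac{1}{2}$
$H{\left(-3 \right)} + T{\left(G,23 \right)} = -42 + \frac{1}{2} = - \frac{83}{2}$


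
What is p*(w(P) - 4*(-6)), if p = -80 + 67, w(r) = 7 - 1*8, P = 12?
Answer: -299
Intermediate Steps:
w(r) = -1 (w(r) = 7 - 8 = -1)
p = -13
p*(w(P) - 4*(-6)) = -13*(-1 - 4*(-6)) = -13*(-1 + 24) = -13*23 = -299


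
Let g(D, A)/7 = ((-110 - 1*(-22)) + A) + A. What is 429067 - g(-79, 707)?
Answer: 419785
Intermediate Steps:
g(D, A) = -616 + 14*A (g(D, A) = 7*(((-110 - 1*(-22)) + A) + A) = 7*(((-110 + 22) + A) + A) = 7*((-88 + A) + A) = 7*(-88 + 2*A) = -616 + 14*A)
429067 - g(-79, 707) = 429067 - (-616 + 14*707) = 429067 - (-616 + 9898) = 429067 - 1*9282 = 429067 - 9282 = 419785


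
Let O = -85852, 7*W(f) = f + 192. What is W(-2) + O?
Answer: -600774/7 ≈ -85825.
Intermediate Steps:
W(f) = 192/7 + f/7 (W(f) = (f + 192)/7 = (192 + f)/7 = 192/7 + f/7)
W(-2) + O = (192/7 + (⅐)*(-2)) - 85852 = (192/7 - 2/7) - 85852 = 190/7 - 85852 = -600774/7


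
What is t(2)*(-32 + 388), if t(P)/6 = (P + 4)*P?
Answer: 25632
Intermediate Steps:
t(P) = 6*P*(4 + P) (t(P) = 6*((P + 4)*P) = 6*((4 + P)*P) = 6*(P*(4 + P)) = 6*P*(4 + P))
t(2)*(-32 + 388) = (6*2*(4 + 2))*(-32 + 388) = (6*2*6)*356 = 72*356 = 25632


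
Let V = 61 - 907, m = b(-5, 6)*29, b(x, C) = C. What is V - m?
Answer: -1020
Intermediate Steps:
m = 174 (m = 6*29 = 174)
V = -846
V - m = -846 - 1*174 = -846 - 174 = -1020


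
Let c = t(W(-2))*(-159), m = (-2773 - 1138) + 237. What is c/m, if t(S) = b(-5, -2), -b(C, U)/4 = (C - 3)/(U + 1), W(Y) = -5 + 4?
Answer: -2544/1837 ≈ -1.3849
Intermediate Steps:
W(Y) = -1
b(C, U) = -4*(-3 + C)/(1 + U) (b(C, U) = -4*(C - 3)/(U + 1) = -4*(-3 + C)/(1 + U))
t(S) = -32 (t(S) = 4*(3 - 1*(-5))/(1 - 2) = 4*(3 + 5)/(-1) = 4*(-1)*8 = -32)
m = -3674 (m = -3911 + 237 = -3674)
c = 5088 (c = -32*(-159) = 5088)
c/m = 5088/(-3674) = 5088*(-1/3674) = -2544/1837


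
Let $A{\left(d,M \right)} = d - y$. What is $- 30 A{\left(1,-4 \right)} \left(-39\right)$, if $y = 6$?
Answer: $-5850$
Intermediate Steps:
$A{\left(d,M \right)} = -6 + d$ ($A{\left(d,M \right)} = d - 6 = -6 + d$)
$- 30 A{\left(1,-4 \right)} \left(-39\right) = - 30 \left(-6 + 1\right) \left(-39\right) = \left(-30\right) \left(-5\right) \left(-39\right) = 150 \left(-39\right) = -5850$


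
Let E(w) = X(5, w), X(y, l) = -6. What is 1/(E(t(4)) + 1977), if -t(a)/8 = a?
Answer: 1/1971 ≈ 0.00050736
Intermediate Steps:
t(a) = -8*a
E(w) = -6
1/(E(t(4)) + 1977) = 1/(-6 + 1977) = 1/1971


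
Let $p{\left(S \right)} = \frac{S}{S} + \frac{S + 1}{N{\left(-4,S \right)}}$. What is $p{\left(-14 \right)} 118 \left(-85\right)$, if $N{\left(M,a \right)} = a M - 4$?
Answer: $- \frac{15045}{2} \approx -7522.5$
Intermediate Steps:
$N{\left(M,a \right)} = -4 + M a$ ($N{\left(M,a \right)} = M a - 4 = -4 + M a$)
$p{\left(S \right)} = 1 + \frac{1 + S}{-4 - 4 S}$ ($p{\left(S \right)} = \frac{S}{S} + \frac{S + 1}{-4 - 4 S} = 1 + \frac{1 + S}{-4 - 4 S}$)
$p{\left(-14 \right)} 118 \left(-85\right) = \frac{3}{4} \cdot 118 \left(-85\right) = \frac{177}{2} \left(-85\right) = - \frac{15045}{2}$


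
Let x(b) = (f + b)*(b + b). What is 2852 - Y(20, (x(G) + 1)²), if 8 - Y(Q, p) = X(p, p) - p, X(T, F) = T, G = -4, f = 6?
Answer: 2844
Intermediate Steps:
x(b) = 2*b*(6 + b) (x(b) = (6 + b)*(b + b) = (6 + b)*(2*b) = 2*b*(6 + b))
Y(Q, p) = 8 (Y(Q, p) = 8 - (p - p) = 8 - 1*0 = 8 + 0 = 8)
2852 - Y(20, (x(G) + 1)²) = 2852 - 1*8 = 2852 - 8 = 2844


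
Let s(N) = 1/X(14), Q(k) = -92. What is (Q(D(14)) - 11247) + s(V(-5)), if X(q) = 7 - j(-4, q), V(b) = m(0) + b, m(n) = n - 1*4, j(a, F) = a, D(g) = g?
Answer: -124728/11 ≈ -11339.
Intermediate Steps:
m(n) = -4 + n (m(n) = n - 4 = -4 + n)
V(b) = -4 + b (V(b) = (-4 + 0) + b = -4 + b)
X(q) = 11 (X(q) = 7 - 1*(-4) = 7 + 4 = 11)
s(N) = 1/11
(Q(D(14)) - 11247) + s(V(-5)) = (-92 - 11247) + 1/11 = -11339 + 1/11 = -124728/11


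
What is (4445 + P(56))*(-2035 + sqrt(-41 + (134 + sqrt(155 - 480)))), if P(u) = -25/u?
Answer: -506501325/56 + 248895*sqrt(93 + 5*I*sqrt(13))/56 ≈ -9.0016e+6 + 4135.1*I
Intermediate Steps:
(4445 + P(56))*(-2035 + sqrt(-41 + (134 + sqrt(155 - 480)))) = (4445 - 25/56)*(-2035 + sqrt(-41 + (134 + sqrt(155 - 480)))) = (4445 - 25*1/56)*(-2035 + sqrt(-41 + (134 + sqrt(-325)))) = (4445 - 25/56)*(-2035 + sqrt(-41 + (134 + 5*I*sqrt(13)))) = 248895*(-2035 + sqrt(93 + 5*I*sqrt(13)))/56 = -506501325/56 + 248895*sqrt(93 + 5*I*sqrt(13))/56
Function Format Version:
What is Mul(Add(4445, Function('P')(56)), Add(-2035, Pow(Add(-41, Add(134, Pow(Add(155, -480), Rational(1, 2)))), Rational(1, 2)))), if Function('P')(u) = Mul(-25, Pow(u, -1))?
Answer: Add(Rational(-506501325, 56), Mul(Rational(248895, 56), Pow(Add(93, Mul(5, I, Pow(13, Rational(1, 2)))), Rational(1, 2)))) ≈ Add(-9.0016e+6, Mul(4135.1, I))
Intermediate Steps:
Mul(Add(4445, Function('P')(56)), Add(-2035, Pow(Add(-41, Add(134, Pow(Add(155, -480), Rational(1, 2)))), Rational(1, 2)))) = Mul(Add(4445, Mul(-25, Pow(56, -1))), Add(-2035, Pow(Add(-41, Add(134, Pow(Add(155, -480), Rational(1, 2)))), Rational(1, 2)))) = Mul(Add(4445, Mul(-25, Rational(1, 56))), Add(-2035, Pow(Add(-41, Add(134, Pow(-325, Rational(1, 2)))), Rational(1, 2)))) = Mul(Add(4445, Rational(-25, 56)), Add(-2035, Pow(Add(-41, Add(134, Mul(5, I, Pow(13, Rational(1, 2))))), Rational(1, 2)))) = Mul(Rational(248895, 56), Add(-2035, Pow(Add(93, Mul(5, I, Pow(13, Rational(1, 2)))), Rational(1, 2)))) = Add(Rational(-506501325, 56), Mul(Rational(248895, 56), Pow(Add(93, Mul(5, I, Pow(13, Rational(1, 2)))), Rational(1, 2))))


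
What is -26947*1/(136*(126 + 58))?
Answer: -26947/25024 ≈ -1.0768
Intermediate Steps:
-26947*1/(136*(126 + 58)) = -26947/(136*184) = -26947/25024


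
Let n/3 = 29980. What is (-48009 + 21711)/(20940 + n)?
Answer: -1461/6160 ≈ -0.23718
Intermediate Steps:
n = 89940 (n = 3*29980 = 89940)
(-48009 + 21711)/(20940 + n) = (-48009 + 21711)/(20940 + 89940) = -26298/110880 = -26298*1/110880 = -1461/6160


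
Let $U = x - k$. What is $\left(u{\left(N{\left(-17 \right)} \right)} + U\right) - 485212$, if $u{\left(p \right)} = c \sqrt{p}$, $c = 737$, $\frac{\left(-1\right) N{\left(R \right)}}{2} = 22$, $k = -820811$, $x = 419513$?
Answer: $755112 + 1474 i \sqrt{11} \approx 7.5511 \cdot 10^{5} + 4888.7 i$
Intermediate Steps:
$N{\left(R \right)} = -44$ ($N{\left(R \right)} = \left(-2\right) 22 = -44$)
$u{\left(p \right)} = 737 \sqrt{p}$
$U = 1240324$ ($U = 419513 - -820811 = 419513 + 820811 = 1240324$)
$\left(u{\left(N{\left(-17 \right)} \right)} + U\right) - 485212 = \left(737 \sqrt{-44} + 1240324\right) - 485212 = \left(737 \cdot 2 i \sqrt{11} + 1240324\right) - 485212 = \left(1474 i \sqrt{11} + 1240324\right) - 485212 = \left(1240324 + 1474 i \sqrt{11}\right) - 485212 = 755112 + 1474 i \sqrt{11}$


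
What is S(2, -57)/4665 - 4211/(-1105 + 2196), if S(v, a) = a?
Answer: -6568834/1696505 ≈ -3.8720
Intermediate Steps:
S(2, -57)/4665 - 4211/(-1105 + 2196) = -57/4665 - 4211/(-1105 + 2196) = -57*1/4665 - 4211/1091 = -19/1555 - 4211*1/1091 = -19/1555 - 4211/1091 = -6568834/1696505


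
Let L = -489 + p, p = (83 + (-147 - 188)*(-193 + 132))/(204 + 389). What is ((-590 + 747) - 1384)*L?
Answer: 330626193/593 ≈ 5.5755e+5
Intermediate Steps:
p = 20518/593 (p = (83 - 335*(-61))/593 = (83 + 20435)*(1/593) = 20518*(1/593) = 20518/593 ≈ 34.600)
L = -269459/593 (L = -489 + 20518/593 = -269459/593 ≈ -454.40)
((-590 + 747) - 1384)*L = ((-590 + 747) - 1384)*(-269459/593) = (157 - 1384)*(-269459/593) = -1227*(-269459/593) = 330626193/593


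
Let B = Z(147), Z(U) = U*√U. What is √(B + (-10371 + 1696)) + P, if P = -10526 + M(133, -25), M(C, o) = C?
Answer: -10393 + I*√(8675 - 1029*√3) ≈ -10393.0 + 83.022*I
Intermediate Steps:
Z(U) = U^(3/2)
B = 1029*√3 (B = 147^(3/2) = 1029*√3 ≈ 1782.3)
P = -10393 (P = -10526 + 133 = -10393)
√(B + (-10371 + 1696)) + P = √(1029*√3 + (-10371 + 1696)) - 10393 = √(1029*√3 - 8675) - 10393 = √(-8675 + 1029*√3) - 10393 = -10393 + √(-8675 + 1029*√3)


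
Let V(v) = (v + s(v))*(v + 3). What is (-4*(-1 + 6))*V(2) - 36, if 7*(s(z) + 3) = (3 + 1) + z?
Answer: -152/7 ≈ -21.714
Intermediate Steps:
s(z) = -17/7 + z/7 (s(z) = -3 + ((3 + 1) + z)/7 = -3 + (4 + z)/7 = -3 + (4/7 + z/7) = -17/7 + z/7)
V(v) = (3 + v)*(-17/7 + 8*v/7) (V(v) = (v + (-17/7 + v/7))*(v + 3) = (-17/7 + 8*v/7)*(3 + v) = (3 + v)*(-17/7 + 8*v/7))
(-4*(-1 + 6))*V(2) - 36 = (-4*(-1 + 6))*(-51/7 + 2 + (8/7)*2²) - 36 = (-4*5)*(-51/7 + 2 + (8/7)*4) - 36 = -20*(-51/7 + 2 + 32/7) - 36 = -20*(-5/7) - 36 = 100/7 - 36 = -152/7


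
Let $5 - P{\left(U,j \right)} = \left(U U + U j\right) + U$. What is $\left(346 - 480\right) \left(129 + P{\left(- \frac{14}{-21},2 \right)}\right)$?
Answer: $- \frac{158656}{9} \approx -17628.0$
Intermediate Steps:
$P{\left(U,j \right)} = 5 - U - U^{2} - U j$ ($P{\left(U,j \right)} = 5 - \left(\left(U U + U j\right) + U\right) = 5 - \left(\left(U^{2} + U j\right) + U\right) = 5 - \left(U + U^{2} + U j\right) = 5 - U - U^{2} - U j$)
$\left(346 - 480\right) \left(129 + P{\left(- \frac{14}{-21},2 \right)}\right) = \left(346 - 480\right) \left(129 - \left(-5 + \frac{2}{3} + \left(- \frac{14}{-21}\right)^{2} + - \frac{14}{-21} \cdot 2\right)\right) = - 134 \left(129 - \left(-5 + \frac{2}{3} + \left(\left(-14\right) \left(- \frac{1}{21}\right)\right)^{2} + \left(-14\right) \left(- \frac{1}{21}\right) 2\right)\right) = - 134 \left(129 - \left(- \frac{35}{9} + \frac{4}{3}\right)\right) = - 134 \left(129 - - \frac{23}{9}\right) = - 134 \left(129 + \frac{23}{9}\right) = \left(-134\right) \frac{1184}{9} = - \frac{158656}{9}$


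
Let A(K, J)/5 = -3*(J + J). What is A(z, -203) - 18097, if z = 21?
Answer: -12007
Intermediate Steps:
A(K, J) = -30*J (A(K, J) = 5*(-3*(J + J)) = 5*(-6*J) = -30*J)
A(z, -203) - 18097 = -30*(-203) - 18097 = 6090 - 18097 = -12007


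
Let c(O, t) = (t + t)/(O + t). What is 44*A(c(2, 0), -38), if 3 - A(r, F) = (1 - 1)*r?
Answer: 132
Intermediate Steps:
c(O, t) = 2*t/(O + t) (c(O, t) = (2*t)/(O + t) = 2*t/(O + t))
A(r, F) = 3 (A(r, F) = 3 - (1 - 1)*r = 3 - 0*r = 3 - 1*0 = 3 + 0 = 3)
44*A(c(2, 0), -38) = 44*3 = 132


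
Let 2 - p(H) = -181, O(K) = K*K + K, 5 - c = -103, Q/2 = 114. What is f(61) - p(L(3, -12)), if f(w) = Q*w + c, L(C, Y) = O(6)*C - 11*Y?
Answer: 13833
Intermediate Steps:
Q = 228 (Q = 2*114 = 228)
c = 108 (c = 5 - 1*(-103) = 5 + 103 = 108)
O(K) = K + K**2 (O(K) = K**2 + K = K + K**2)
L(C, Y) = -11*Y + 42*C (L(C, Y) = (6*(1 + 6))*C - 11*Y = (6*7)*C - 11*Y = 42*C - 11*Y = -11*Y + 42*C)
p(H) = 183 (p(H) = 2 - 1*(-181) = 2 + 181 = 183)
f(w) = 108 + 228*w (f(w) = 228*w + 108 = 108 + 228*w)
f(61) - p(L(3, -12)) = (108 + 228*61) - 1*183 = (108 + 13908) - 183 = 14016 - 183 = 13833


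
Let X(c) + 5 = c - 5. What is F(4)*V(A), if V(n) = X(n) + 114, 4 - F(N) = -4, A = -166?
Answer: -496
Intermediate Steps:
F(N) = 8 (F(N) = 4 - 1*(-4) = 4 + 4 = 8)
X(c) = -10 + c (X(c) = -5 + (c - 5) = -5 + (-5 + c) = -10 + c)
V(n) = 104 + n (V(n) = (-10 + n) + 114 = 104 + n)
F(4)*V(A) = 8*(104 - 166) = 8*(-62) = -496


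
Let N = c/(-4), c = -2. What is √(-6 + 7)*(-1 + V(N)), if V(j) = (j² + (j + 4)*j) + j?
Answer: 2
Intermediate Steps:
N = ½ (N = -2/(-4) = -2*(-¼) = ½ ≈ 0.50000)
V(j) = j + j² + j*(4 + j) (V(j) = (j² + (4 + j)*j) + j = (j² + j*(4 + j)) + j = j + j² + j*(4 + j))
√(-6 + 7)*(-1 + V(N)) = √(-6 + 7)*(-1 + (5 + 2*(½))/2) = √1*(-1 + (5 + 1)/2) = 1*(-1 + (½)*6) = 1*(-1 + 3) = 1*2 = 2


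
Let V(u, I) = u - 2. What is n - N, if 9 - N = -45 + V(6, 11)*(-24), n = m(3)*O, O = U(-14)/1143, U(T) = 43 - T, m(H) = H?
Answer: -19031/127 ≈ -149.85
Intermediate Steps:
V(u, I) = -2 + u
O = 19/381 (O = (43 - 1*(-14))/1143 = (43 + 14)*(1/1143) = 57*(1/1143) = 19/381 ≈ 0.049869)
n = 19/127 (n = 3*(19/381) = 19/127 ≈ 0.14961)
N = 150 (N = 9 - (-45 + (-2 + 6)*(-24)) = 9 - (-45 + 4*(-24)) = 9 - (-45 - 96) = 9 - 1*(-141) = 9 + 141 = 150)
n - N = 19/127 - 1*150 = 19/127 - 150 = -19031/127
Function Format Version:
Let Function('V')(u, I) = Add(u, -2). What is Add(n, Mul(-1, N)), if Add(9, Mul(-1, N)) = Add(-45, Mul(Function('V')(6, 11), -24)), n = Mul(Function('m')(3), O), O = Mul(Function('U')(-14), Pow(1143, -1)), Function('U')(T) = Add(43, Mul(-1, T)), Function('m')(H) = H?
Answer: Rational(-19031, 127) ≈ -149.85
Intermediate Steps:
Function('V')(u, I) = Add(-2, u)
O = Rational(19, 381) (O = Mul(Add(43, Mul(-1, -14)), Pow(1143, -1)) = Mul(Add(43, 14), Rational(1, 1143)) = Mul(57, Rational(1, 1143)) = Rational(19, 381) ≈ 0.049869)
n = Rational(19, 127) (n = Mul(3, Rational(19, 381)) = Rational(19, 127) ≈ 0.14961)
N = 150 (N = Add(9, Mul(-1, Add(-45, Mul(Add(-2, 6), -24)))) = Add(9, Mul(-1, Add(-45, Mul(4, -24)))) = Add(9, Mul(-1, Add(-45, -96))) = Add(9, Mul(-1, -141)) = Add(9, 141) = 150)
Add(n, Mul(-1, N)) = Add(Rational(19, 127), Mul(-1, 150)) = Add(Rational(19, 127), -150) = Rational(-19031, 127)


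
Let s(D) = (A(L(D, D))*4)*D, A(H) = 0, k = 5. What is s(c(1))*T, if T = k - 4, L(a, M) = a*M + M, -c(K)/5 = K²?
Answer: 0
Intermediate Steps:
c(K) = -5*K²
L(a, M) = M + M*a (L(a, M) = M*a + M = M + M*a)
s(D) = 0 (s(D) = (0*4)*D = 0*D = 0)
T = 1 (T = 5 - 4 = 1)
s(c(1))*T = 0*1 = 0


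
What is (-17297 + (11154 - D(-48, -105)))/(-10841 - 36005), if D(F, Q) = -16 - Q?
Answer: 3116/23423 ≈ 0.13303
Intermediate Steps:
(-17297 + (11154 - D(-48, -105)))/(-10841 - 36005) = (-17297 + (11154 - (-16 - 1*(-105))))/(-10841 - 36005) = (-17297 + (11154 - (-16 + 105)))/(-46846) = (-17297 + (11154 - 1*89))*(-1/46846) = (-17297 + (11154 - 89))*(-1/46846) = (-17297 + 11065)*(-1/46846) = -6232*(-1/46846) = 3116/23423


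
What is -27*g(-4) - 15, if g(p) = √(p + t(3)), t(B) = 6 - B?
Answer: -15 - 27*I ≈ -15.0 - 27.0*I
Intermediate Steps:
g(p) = √(3 + p) (g(p) = √(p + (6 - 1*3)) = √(p + (6 - 3)) = √(p + 3) = √(3 + p))
-27*g(-4) - 15 = -27*√(3 - 4) - 15 = -27*I - 15 = -15 - 27*I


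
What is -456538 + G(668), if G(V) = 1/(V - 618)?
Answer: -22826899/50 ≈ -4.5654e+5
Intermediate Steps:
G(V) = 1/(-618 + V)
-456538 + G(668) = -456538 + 1/(-618 + 668) = -456538 + 1/50 = -22826899/50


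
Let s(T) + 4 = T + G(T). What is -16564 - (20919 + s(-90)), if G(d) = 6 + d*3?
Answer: -37125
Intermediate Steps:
G(d) = 6 + 3*d
s(T) = 2 + 4*T (s(T) = -4 + (T + (6 + 3*T)) = -4 + (6 + 4*T) = 2 + 4*T)
-16564 - (20919 + s(-90)) = -16564 - (20919 + (2 + 4*(-90))) = -16564 - (20919 + (2 - 360)) = -16564 - (20919 - 358) = -16564 - 1*20561 = -16564 - 20561 = -37125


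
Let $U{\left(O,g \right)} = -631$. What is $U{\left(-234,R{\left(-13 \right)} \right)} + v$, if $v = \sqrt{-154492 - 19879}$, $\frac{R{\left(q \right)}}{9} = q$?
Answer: $-631 + i \sqrt{174371} \approx -631.0 + 417.58 i$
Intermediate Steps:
$R{\left(q \right)} = 9 q$
$v = i \sqrt{174371}$ ($v = \sqrt{-174371} = i \sqrt{174371} \approx 417.58 i$)
$U{\left(-234,R{\left(-13 \right)} \right)} + v = -631 + i \sqrt{174371}$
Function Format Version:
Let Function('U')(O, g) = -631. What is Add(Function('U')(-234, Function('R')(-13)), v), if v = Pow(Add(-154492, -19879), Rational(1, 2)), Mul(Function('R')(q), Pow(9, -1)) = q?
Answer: Add(-631, Mul(I, Pow(174371, Rational(1, 2)))) ≈ Add(-631.00, Mul(417.58, I))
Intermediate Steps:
Function('R')(q) = Mul(9, q)
v = Mul(I, Pow(174371, Rational(1, 2))) (v = Pow(-174371, Rational(1, 2)) = Mul(I, Pow(174371, Rational(1, 2))) ≈ Mul(417.58, I))
Add(Function('U')(-234, Function('R')(-13)), v) = Add(-631, Mul(I, Pow(174371, Rational(1, 2))))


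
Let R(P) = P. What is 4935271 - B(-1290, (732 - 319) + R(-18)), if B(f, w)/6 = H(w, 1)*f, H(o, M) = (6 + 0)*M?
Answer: 4981711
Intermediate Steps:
H(o, M) = 6*M
B(f, w) = 36*f (B(f, w) = 6*((6*1)*f) = 6*(6*f) = 36*f)
4935271 - B(-1290, (732 - 319) + R(-18)) = 4935271 - 36*(-1290) = 4935271 - 1*(-46440) = 4935271 + 46440 = 4981711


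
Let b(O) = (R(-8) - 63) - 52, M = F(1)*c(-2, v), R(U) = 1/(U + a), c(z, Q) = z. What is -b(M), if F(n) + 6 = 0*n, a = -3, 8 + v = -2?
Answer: 1266/11 ≈ 115.09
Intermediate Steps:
v = -10 (v = -8 - 2 = -10)
F(n) = -6 (F(n) = -6 + 0*n = -6 + 0 = -6)
R(U) = 1/(-3 + U) (R(U) = 1/(U - 3) = 1/(-3 + U))
M = 12 (M = -6*(-2) = 12)
b(O) = -1266/11 (b(O) = (1/(-3 - 8) - 63) - 52 = (1/(-11) - 63) - 52 = (-1/11 - 63) - 52 = -694/11 - 52 = -1266/11)
-b(M) = -1*(-1266/11) = 1266/11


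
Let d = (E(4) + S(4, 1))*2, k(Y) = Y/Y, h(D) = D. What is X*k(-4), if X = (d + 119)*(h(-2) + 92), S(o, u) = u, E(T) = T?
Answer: 11610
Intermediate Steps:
k(Y) = 1
d = 10 (d = (4 + 1)*2 = 5*2 = 10)
X = 11610 (X = (10 + 119)*(-2 + 92) = 129*90 = 11610)
X*k(-4) = 11610*1 = 11610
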